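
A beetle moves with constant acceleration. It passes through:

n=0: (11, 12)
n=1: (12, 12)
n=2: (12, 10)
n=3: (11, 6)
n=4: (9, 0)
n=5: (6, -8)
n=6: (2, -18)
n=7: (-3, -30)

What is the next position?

(-9, -44)

Taking differences between consecutive positions: (+1, +0), (+0, -2), (-1, -4), (-2, -6), (-3, -8), (-4, -10), (-5, -12). These grow by (-1, -2) each step.
step 8: (-3, -30) + (-6, -14) → (-9, -44)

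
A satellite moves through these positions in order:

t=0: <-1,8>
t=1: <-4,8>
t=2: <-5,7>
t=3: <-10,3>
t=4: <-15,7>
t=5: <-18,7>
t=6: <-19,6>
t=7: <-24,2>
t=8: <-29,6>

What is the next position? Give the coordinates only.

<-32,6>

The moves between consecutive positions are <-3,+0>, <-1,-1>, <-5,-4>, <-5,+4>, <-3,+0>, <-1,-1>, <-5,-4>, <-5,+4>; they repeat the 4-cycle [<-3,+0>, <-1,-1>, <-5,-4>, <-5,+4>].
step 9: apply <-3,+0> → <-32,6>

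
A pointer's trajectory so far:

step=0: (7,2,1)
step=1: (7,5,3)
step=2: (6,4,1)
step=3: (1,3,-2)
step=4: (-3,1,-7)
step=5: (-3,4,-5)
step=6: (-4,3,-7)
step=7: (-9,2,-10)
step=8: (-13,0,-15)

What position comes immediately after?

(-13,3,-13)

Step-to-step displacements: (+0,+3,+2), (-1,-1,-2), (-5,-1,-3), (-4,-2,-5), (+0,+3,+2), (-1,-1,-2), (-5,-1,-3), (-4,-2,-5) — a repeating cycle of length 4.
step 9: apply (+0,+3,+2) → (-13,3,-13)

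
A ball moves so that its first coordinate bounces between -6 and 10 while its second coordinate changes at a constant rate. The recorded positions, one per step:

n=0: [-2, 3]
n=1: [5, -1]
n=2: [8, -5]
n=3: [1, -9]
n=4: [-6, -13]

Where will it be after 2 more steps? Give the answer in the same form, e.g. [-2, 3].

The first coordinate travels 7 per step and bounces off the walls at -6 and 10.
  step 5: -6 → 1
  step 6: 1 → 8
The second coordinate changes by -4 each step: at step 6 it is -21.

[8, -21]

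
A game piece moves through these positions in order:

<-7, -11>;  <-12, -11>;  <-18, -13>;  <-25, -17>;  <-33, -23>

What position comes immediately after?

Successive displacements: <-5, +0>, <-6, -2>, <-7, -4>, <-8, -6> — each changes by <-1, -2>.
step 5: <-33, -23> + <-9, -8> → <-42, -31>

<-42, -31>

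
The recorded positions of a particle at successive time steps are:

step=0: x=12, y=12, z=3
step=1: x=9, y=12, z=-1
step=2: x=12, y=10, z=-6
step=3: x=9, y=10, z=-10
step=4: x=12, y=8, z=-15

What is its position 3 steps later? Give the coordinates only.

Step-to-step displacements: (-3, +0, -4), (+3, -2, -5), (-3, +0, -4), (+3, -2, -5) — a repeating cycle of length 2.
step 5: apply (-3, +0, -4) → x=9, y=8, z=-19
step 6: apply (+3, -2, -5) → x=12, y=6, z=-24
step 7: apply (-3, +0, -4) → x=9, y=6, z=-28

x=9, y=6, z=-28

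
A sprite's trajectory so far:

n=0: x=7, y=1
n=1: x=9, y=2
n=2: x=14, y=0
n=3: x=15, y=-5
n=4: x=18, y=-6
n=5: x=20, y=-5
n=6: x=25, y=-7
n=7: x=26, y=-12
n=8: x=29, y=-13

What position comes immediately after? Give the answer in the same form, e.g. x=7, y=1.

x=31, y=-12

The moves between consecutive positions are (+2, +1), (+5, -2), (+1, -5), (+3, -1), (+2, +1), (+5, -2), (+1, -5), (+3, -1); they repeat the 4-cycle [(+2, +1), (+5, -2), (+1, -5), (+3, -1)].
step 9: apply (+2, +1) → x=31, y=-12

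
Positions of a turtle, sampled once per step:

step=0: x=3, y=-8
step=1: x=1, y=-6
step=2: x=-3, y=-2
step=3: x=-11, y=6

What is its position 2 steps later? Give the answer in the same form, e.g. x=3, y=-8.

Step-to-step displacements: (-2, +2), (-4, +4), (-8, +8); each is 2× the previous.
step 4: x=-11, y=6 + (-16, +16) → x=-27, y=22
step 5: x=-27, y=22 + (-32, +32) → x=-59, y=54

x=-59, y=54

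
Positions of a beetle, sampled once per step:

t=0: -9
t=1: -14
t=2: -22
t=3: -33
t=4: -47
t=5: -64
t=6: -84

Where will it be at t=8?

-133

First differences are -5, -8, -11, -14, -17, -20; their common second difference is -3 (constant acceleration).
step 7: -84 − 23 → -107
step 8: -107 − 26 → -133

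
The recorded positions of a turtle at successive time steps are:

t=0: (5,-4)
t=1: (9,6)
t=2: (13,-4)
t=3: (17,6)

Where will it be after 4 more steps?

(33,6)

First: linear, +4 per step → 33 at step 7.
Second: cycles through -4, 6 every 2 steps. Step 7 lands at position 1 of the cycle → 6.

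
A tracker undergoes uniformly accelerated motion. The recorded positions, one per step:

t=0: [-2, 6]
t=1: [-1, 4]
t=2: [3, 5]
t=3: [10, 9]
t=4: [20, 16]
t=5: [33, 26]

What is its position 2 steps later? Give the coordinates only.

Taking differences between consecutive positions: [+1, -2], [+4, +1], [+7, +4], [+10, +7], [+13, +10]. These grow by [+3, +3] each step.
step 6: [33, 26] + [+16, +13] → [49, 39]
step 7: [49, 39] + [+19, +16] → [68, 55]

[68, 55]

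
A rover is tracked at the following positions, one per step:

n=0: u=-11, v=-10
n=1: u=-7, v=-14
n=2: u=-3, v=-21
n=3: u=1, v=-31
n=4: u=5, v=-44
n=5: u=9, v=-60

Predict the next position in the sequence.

Taking differences between consecutive positions: (+4,-4), (+4,-7), (+4,-10), (+4,-13), (+4,-16). These grow by (+0,-3) each step.
step 6: u=9, v=-60 + (+4,-19) → u=13, v=-79

u=13, v=-79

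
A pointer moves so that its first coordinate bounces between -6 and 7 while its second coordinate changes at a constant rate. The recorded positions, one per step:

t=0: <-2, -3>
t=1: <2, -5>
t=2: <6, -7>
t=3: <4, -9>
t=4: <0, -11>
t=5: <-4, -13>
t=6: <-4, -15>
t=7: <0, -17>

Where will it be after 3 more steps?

<2, -23>

The first coordinate travels 4 per step and bounces off the walls at -6 and 7.
  step 8: 0 → 4
  step 9: 4 → 6
  step 10: 6 → 2
The second coordinate changes by -2 each step: at step 10 it is -23.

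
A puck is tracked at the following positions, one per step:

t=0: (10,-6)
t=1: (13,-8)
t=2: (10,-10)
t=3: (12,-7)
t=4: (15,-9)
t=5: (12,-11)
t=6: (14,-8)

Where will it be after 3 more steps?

(16,-9)

Step-to-step displacements: (+3,-2), (-3,-2), (+2,+3), (+3,-2), (-3,-2), (+2,+3) — a repeating cycle of length 3.
step 7: apply (+3,-2) → (17,-10)
step 8: apply (-3,-2) → (14,-12)
step 9: apply (+2,+3) → (16,-9)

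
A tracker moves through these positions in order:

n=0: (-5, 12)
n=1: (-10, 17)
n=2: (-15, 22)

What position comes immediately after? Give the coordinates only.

(-20, 27)

Each step adds (-5, +5) to the position.
step 3: (-15, 22) + (-5, +5) → (-20, 27)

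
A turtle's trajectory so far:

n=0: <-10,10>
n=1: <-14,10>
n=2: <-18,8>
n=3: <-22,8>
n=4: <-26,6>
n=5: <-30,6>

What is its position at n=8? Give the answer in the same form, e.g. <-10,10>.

Step-to-step displacements: <-4,+0>, <-4,-2>, <-4,+0>, <-4,-2>, <-4,+0> — a repeating cycle of length 2.
step 6: apply <-4,-2> → <-34,4>
step 7: apply <-4,+0> → <-38,4>
step 8: apply <-4,-2> → <-42,2>

<-42,2>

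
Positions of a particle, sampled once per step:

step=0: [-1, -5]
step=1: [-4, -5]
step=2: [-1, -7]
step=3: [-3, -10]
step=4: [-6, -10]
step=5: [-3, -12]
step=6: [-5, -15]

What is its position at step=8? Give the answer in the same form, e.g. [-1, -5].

[-5, -17]

Step-to-step displacements: [-3, +0], [+3, -2], [-2, -3], [-3, +0], [+3, -2], [-2, -3] — a repeating cycle of length 3.
step 7: apply [-3, +0] → [-8, -15]
step 8: apply [+3, -2] → [-5, -17]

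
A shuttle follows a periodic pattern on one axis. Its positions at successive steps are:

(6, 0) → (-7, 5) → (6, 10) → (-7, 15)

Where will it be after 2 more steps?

First: cycles through 6, -7 every 2 steps. Step 5 lands at position 1 of the cycle → -7.
Second: linear, +5 per step → 25 at step 5.

(-7, 25)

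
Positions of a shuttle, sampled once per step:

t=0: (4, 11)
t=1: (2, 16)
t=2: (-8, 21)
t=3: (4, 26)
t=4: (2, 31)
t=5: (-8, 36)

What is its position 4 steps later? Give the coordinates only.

(4, 56)

The first coordinate repeats the cycle [4, 2, -8] with period 3; step 9 mod 3 = 0, giving 4.
The second coordinate changes by +5 each step, so at step 9 it is 11 + 9·(5) = 56.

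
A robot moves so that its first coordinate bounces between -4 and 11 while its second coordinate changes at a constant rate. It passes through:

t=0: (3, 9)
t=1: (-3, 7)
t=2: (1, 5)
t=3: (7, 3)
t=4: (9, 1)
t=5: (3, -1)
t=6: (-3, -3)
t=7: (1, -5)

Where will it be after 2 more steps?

(9, -9)

The first coordinate reflects between -4 and 11, moving 6 per step.
  step 8: 1 → 7
  step 9: 7 → 9
The second coordinate changes by -2 each step: at step 9 it is -9.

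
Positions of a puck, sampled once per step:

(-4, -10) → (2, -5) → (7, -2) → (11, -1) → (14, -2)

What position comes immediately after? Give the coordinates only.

First differences are (+6, +5), (+5, +3), (+4, +1), (+3, -1); their common second difference is (-1, -2) (constant acceleration).
step 5: (14, -2) + (+2, -3) → (16, -5)

(16, -5)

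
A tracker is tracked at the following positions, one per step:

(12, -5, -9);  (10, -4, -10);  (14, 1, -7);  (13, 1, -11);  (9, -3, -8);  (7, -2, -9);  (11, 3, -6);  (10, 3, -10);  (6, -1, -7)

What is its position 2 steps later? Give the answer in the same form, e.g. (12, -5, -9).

The moves between consecutive positions are (-2, +1, -1), (+4, +5, +3), (-1, +0, -4), (-4, -4, +3), (-2, +1, -1), (+4, +5, +3), (-1, +0, -4), (-4, -4, +3); they repeat the 4-cycle [(-2, +1, -1), (+4, +5, +3), (-1, +0, -4), (-4, -4, +3)].
step 9: apply (-2, +1, -1) → (4, 0, -8)
step 10: apply (+4, +5, +3) → (8, 5, -5)

(8, 5, -5)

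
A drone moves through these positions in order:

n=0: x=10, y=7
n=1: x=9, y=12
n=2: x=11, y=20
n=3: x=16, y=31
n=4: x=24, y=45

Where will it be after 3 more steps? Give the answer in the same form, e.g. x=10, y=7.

Taking differences between consecutive positions: (-1, +5), (+2, +8), (+5, +11), (+8, +14). These grow by (+3, +3) each step.
step 5: x=24, y=45 + (+11, +17) → x=35, y=62
step 6: x=35, y=62 + (+14, +20) → x=49, y=82
step 7: x=49, y=82 + (+17, +23) → x=66, y=105

x=66, y=105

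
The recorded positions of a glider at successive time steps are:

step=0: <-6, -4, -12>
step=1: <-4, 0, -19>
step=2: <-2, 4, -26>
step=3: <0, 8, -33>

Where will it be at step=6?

<6, 20, -54>

The position changes by <+2, +4, -7> every step.
step 4: <0, 8, -33> + <+2, +4, -7> → <2, 12, -40>
step 5: <2, 12, -40> + <+2, +4, -7> → <4, 16, -47>
step 6: <4, 16, -47> + <+2, +4, -7> → <6, 20, -54>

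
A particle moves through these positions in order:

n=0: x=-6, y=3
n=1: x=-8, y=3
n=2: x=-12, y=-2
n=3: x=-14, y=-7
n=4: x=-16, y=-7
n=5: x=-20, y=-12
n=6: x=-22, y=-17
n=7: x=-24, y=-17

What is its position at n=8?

Differencing gives (-2,+0), (-4,-5), (-2,-5), (-2,+0), (-4,-5), (-2,-5), (-2,+0). This is the pattern (-2,+0), (-4,-5), (-2,-5) repeated.
step 8: apply (-4,-5) → x=-28, y=-22

x=-28, y=-22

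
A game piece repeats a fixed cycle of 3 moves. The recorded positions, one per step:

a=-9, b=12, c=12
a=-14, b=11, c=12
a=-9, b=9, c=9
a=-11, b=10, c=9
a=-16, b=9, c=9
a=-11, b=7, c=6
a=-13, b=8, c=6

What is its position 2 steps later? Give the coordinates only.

a=-13, b=5, c=3

Step-to-step displacements: (-5, -1, +0), (+5, -2, -3), (-2, +1, +0), (-5, -1, +0), (+5, -2, -3), (-2, +1, +0) — a repeating cycle of length 3.
step 7: apply (-5, -1, +0) → a=-18, b=7, c=6
step 8: apply (+5, -2, -3) → a=-13, b=5, c=3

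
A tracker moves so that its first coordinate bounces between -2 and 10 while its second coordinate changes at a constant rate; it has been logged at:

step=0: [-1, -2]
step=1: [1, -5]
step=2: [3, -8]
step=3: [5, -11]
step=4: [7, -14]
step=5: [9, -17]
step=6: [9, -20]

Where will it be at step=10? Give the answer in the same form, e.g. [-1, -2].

[1, -32]

The first coordinate travels 2 per step and bounces off the walls at -2 and 10.
  step 7: 9 → 7
  step 8: 7 → 5
  step 9: 5 → 3
  step 10: 3 → 1
The second coordinate changes by -3 each step: at step 10 it is -32.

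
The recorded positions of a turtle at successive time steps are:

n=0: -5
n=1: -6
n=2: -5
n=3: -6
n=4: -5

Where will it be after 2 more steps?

Step-to-step displacements: -1, +1, -1, +1; each is -1× the previous.
step 5: -5 − 1 → -6
step 6: -6 + 1 → -5

-5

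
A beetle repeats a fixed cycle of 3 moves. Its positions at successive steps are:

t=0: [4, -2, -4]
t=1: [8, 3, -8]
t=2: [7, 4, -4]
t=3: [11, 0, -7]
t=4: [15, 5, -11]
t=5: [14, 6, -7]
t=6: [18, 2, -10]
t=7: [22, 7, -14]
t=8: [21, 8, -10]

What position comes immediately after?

The moves between consecutive positions are [+4, +5, -4], [-1, +1, +4], [+4, -4, -3], [+4, +5, -4], [-1, +1, +4], [+4, -4, -3], [+4, +5, -4], [-1, +1, +4]; they repeat the 3-cycle [[+4, +5, -4], [-1, +1, +4], [+4, -4, -3]].
step 9: apply [+4, -4, -3] → [25, 4, -13]

[25, 4, -13]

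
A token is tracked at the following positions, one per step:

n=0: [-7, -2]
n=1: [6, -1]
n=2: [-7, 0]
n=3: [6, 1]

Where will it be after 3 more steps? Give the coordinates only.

The first coordinate repeats the cycle [-7, 6] with period 2; step 6 mod 2 = 0, giving -7.
The second coordinate changes by +1 each step, so at step 6 it is -2 + 6·(1) = 4.

[-7, 4]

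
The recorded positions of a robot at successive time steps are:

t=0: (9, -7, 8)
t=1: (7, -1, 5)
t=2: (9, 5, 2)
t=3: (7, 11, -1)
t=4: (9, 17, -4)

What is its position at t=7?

First: cycles through 9, 7 every 2 steps. Step 7 lands at position 1 of the cycle → 7.
Second: linear, +6 per step → 35 at step 7.
Third: linear, -3 per step → -13 at step 7.

(7, 35, -13)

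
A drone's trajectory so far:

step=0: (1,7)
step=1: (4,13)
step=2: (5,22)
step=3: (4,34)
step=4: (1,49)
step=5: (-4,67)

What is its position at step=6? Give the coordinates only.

(-11,88)

Successive displacements: (+3,+6), (+1,+9), (-1,+12), (-3,+15), (-5,+18) — each changes by (-2,+3).
step 6: (-4,67) + (-7,+21) → (-11,88)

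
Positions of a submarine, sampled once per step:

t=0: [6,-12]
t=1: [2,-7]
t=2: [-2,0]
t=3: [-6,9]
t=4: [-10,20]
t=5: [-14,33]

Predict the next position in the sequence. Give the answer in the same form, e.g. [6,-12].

[-18,48]

First differences are [-4,+5], [-4,+7], [-4,+9], [-4,+11], [-4,+13]; their common second difference is [+0,+2] (constant acceleration).
step 6: [-14,33] + [-4,+15] → [-18,48]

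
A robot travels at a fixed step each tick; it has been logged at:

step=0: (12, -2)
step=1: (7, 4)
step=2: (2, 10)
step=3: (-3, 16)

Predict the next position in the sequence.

(-8, 22)

The position changes by (-5, +6) every step.
step 4: (-3, 16) + (-5, +6) → (-8, 22)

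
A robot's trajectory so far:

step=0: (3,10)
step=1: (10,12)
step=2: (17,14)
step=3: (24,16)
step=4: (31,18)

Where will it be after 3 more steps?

The position changes by (+7,+2) every step.
step 5: (31,18) + (+7,+2) → (38,20)
step 6: (38,20) + (+7,+2) → (45,22)
step 7: (45,22) + (+7,+2) → (52,24)

(52,24)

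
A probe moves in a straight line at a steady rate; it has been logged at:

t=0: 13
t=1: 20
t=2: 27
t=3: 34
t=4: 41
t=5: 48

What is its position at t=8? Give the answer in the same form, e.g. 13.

Each step adds +7 to the position.
step 6: 48 + 7 → 55
step 7: 55 + 7 → 62
step 8: 62 + 7 → 69

69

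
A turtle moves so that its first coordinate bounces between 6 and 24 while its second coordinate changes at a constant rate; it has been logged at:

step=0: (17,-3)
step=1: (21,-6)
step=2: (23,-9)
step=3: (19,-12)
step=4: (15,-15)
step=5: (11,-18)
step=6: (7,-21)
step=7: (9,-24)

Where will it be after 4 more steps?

The first coordinate travels 4 per step and bounces off the walls at 6 and 24.
  step 8: 9 → 13
  step 9: 13 → 17
  step 10: 17 → 21
  step 11: 21 → 23
The second coordinate changes by -3 each step: at step 11 it is -36.

(23,-36)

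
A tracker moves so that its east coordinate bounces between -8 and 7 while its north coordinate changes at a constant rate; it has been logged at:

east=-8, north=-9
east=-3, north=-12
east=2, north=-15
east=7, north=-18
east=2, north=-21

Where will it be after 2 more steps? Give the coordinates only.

east=-8, north=-27

The east coordinate travels 5 per step and bounces off the walls at -8 and 7.
  step 5: 2 → -3
  step 6: -3 → -8
The north coordinate changes by -3 each step: at step 6 it is -27.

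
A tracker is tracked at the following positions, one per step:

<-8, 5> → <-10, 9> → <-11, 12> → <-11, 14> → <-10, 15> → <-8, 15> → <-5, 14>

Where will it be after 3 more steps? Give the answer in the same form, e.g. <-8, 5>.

<10, 5>

Successive displacements: <-2, +4>, <-1, +3>, <+0, +2>, <+1, +1>, <+2, +0>, <+3, -1> — each changes by <+1, -1>.
step 7: <-5, 14> + <+4, -2> → <-1, 12>
step 8: <-1, 12> + <+5, -3> → <4, 9>
step 9: <4, 9> + <+6, -4> → <10, 5>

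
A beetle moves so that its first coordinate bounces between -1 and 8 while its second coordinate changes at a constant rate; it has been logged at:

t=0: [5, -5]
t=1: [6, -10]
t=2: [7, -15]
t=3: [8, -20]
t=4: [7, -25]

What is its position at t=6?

[5, -35]

The first coordinate travels 1 per step and bounces off the walls at -1 and 8.
  step 5: 7 → 6
  step 6: 6 → 5
The second coordinate changes by -5 each step: at step 6 it is -35.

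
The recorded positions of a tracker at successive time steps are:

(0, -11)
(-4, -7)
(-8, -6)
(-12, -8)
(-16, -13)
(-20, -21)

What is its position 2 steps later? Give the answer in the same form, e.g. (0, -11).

Taking differences between consecutive positions: (-4, +4), (-4, +1), (-4, -2), (-4, -5), (-4, -8). These grow by (+0, -3) each step.
step 6: (-20, -21) + (-4, -11) → (-24, -32)
step 7: (-24, -32) + (-4, -14) → (-28, -46)

(-28, -46)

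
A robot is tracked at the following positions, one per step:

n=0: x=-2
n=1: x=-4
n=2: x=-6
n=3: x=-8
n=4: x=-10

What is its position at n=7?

Constant displacement of -2 per step.
step 5: -10 − 2 → x=-12
step 6: -12 − 2 → x=-14
step 7: -14 − 2 → x=-16

x=-16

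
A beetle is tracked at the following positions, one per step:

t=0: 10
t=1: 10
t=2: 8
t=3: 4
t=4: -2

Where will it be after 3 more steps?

-32

First differences are +0, -2, -4, -6; their common second difference is -2 (constant acceleration).
step 5: -2 − 8 → -10
step 6: -10 − 10 → -20
step 7: -20 − 12 → -32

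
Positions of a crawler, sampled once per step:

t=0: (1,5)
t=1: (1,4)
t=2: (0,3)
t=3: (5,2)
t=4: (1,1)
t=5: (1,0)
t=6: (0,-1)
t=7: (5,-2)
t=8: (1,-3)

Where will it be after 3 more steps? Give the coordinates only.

First: cycles through 1, 1, 0, 5 every 4 steps. Step 11 lands at position 3 of the cycle → 5.
Second: linear, -1 per step → -6 at step 11.

(5,-6)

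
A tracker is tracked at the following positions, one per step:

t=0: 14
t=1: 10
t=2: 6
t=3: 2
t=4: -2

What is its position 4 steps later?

Each step adds -4 to the position.
step 5: -2 − 4 → -6
step 6: -6 − 4 → -10
step 7: -10 − 4 → -14
step 8: -14 − 4 → -18

-18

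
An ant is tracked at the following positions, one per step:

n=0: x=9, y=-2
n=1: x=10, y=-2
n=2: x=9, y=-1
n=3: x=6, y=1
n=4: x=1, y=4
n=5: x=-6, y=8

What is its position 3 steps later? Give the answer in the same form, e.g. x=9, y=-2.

Successive displacements: (+1, +0), (-1, +1), (-3, +2), (-5, +3), (-7, +4) — each changes by (-2, +1).
step 6: x=-6, y=8 + (-9, +5) → x=-15, y=13
step 7: x=-15, y=13 + (-11, +6) → x=-26, y=19
step 8: x=-26, y=19 + (-13, +7) → x=-39, y=26

x=-39, y=26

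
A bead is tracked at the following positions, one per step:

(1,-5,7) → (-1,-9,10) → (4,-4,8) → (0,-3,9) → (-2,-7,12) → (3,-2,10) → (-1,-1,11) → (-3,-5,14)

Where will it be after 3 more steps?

Step-to-step displacements: (-2,-4,+3), (+5,+5,-2), (-4,+1,+1), (-2,-4,+3), (+5,+5,-2), (-4,+1,+1), (-2,-4,+3) — a repeating cycle of length 3.
step 8: apply (+5,+5,-2) → (2,0,12)
step 9: apply (-4,+1,+1) → (-2,1,13)
step 10: apply (-2,-4,+3) → (-4,-3,16)

(-4,-3,16)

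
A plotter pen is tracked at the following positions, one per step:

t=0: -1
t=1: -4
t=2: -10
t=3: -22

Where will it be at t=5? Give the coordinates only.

-94

Step-to-step displacements: -3, -6, -12; each is 2× the previous.
step 4: -22 − 24 → -46
step 5: -46 − 48 → -94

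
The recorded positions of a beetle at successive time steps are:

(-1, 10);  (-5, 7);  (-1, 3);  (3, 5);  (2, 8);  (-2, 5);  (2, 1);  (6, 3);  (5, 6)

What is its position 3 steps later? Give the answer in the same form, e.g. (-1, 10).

Differencing gives (-4, -3), (+4, -4), (+4, +2), (-1, +3), (-4, -3), (+4, -4), (+4, +2), (-1, +3). This is the pattern (-4, -3), (+4, -4), (+4, +2), (-1, +3) repeated.
step 9: apply (-4, -3) → (1, 3)
step 10: apply (+4, -4) → (5, -1)
step 11: apply (+4, +2) → (9, 1)

(9, 1)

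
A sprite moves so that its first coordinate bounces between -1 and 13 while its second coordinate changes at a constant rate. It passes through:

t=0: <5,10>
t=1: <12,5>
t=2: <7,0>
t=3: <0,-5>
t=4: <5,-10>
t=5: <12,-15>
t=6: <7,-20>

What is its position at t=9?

<12,-35>

The first coordinate travels 7 per step and bounces off the walls at -1 and 13.
  step 7: 7 → 0
  step 8: 0 → 5
  step 9: 5 → 12
The second coordinate changes by -5 each step: at step 9 it is -35.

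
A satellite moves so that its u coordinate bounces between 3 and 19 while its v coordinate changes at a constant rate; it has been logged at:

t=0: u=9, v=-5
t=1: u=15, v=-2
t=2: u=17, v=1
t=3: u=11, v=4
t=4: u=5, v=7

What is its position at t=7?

The u coordinate reflects between 3 and 19, moving 6 per step.
  step 5: 5 → 7
  step 6: 7 → 13
  step 7: 13 → 19
The v coordinate changes by +3 each step: at step 7 it is 16.

u=19, v=16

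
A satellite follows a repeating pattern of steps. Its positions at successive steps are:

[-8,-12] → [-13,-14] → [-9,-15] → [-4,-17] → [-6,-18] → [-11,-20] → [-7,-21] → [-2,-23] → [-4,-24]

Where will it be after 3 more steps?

Step-to-step displacements: [-5,-2], [+4,-1], [+5,-2], [-2,-1], [-5,-2], [+4,-1], [+5,-2], [-2,-1] — a repeating cycle of length 4.
step 9: apply [-5,-2] → [-9,-26]
step 10: apply [+4,-1] → [-5,-27]
step 11: apply [+5,-2] → [0,-29]

[0,-29]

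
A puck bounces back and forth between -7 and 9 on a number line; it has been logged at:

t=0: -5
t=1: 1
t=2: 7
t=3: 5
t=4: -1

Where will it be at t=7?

5

The value travels 6 per step and bounces off the walls at -7 and 9.
  step 5: -1 → -7
  step 6: -7 → -1
  step 7: -1 → 5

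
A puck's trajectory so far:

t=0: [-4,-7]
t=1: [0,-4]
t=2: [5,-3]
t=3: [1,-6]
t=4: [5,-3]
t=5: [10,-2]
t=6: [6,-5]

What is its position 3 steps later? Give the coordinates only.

[11,-4]

Differencing gives [+4,+3], [+5,+1], [-4,-3], [+4,+3], [+5,+1], [-4,-3]. This is the pattern [+4,+3], [+5,+1], [-4,-3] repeated.
step 7: apply [+4,+3] → [10,-2]
step 8: apply [+5,+1] → [15,-1]
step 9: apply [-4,-3] → [11,-4]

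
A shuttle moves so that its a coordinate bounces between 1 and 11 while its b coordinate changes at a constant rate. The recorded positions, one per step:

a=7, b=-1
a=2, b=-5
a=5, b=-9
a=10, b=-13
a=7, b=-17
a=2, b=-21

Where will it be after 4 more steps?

a=2, b=-37

The a coordinate travels 5 per step and bounces off the walls at 1 and 11.
  step 6: 2 → 5
  step 7: 5 → 10
  step 8: 10 → 7
  step 9: 7 → 2
The b coordinate changes by -4 each step: at step 9 it is -37.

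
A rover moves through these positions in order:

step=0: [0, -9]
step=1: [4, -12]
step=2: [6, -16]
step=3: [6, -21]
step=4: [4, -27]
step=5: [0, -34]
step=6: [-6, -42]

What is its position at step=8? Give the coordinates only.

[-24, -61]

Successive displacements: [+4, -3], [+2, -4], [+0, -5], [-2, -6], [-4, -7], [-6, -8] — each changes by [-2, -1].
step 7: [-6, -42] + [-8, -9] → [-14, -51]
step 8: [-14, -51] + [-10, -10] → [-24, -61]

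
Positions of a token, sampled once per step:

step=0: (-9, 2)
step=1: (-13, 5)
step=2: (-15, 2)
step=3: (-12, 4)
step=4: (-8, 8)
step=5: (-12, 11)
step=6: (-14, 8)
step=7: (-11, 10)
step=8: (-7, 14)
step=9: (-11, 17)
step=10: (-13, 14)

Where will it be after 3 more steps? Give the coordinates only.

Differencing gives (-4, +3), (-2, -3), (+3, +2), (+4, +4), (-4, +3), (-2, -3), (+3, +2), (+4, +4), (-4, +3), (-2, -3). This is the pattern (-4, +3), (-2, -3), (+3, +2), (+4, +4) repeated.
step 11: apply (+3, +2) → (-10, 16)
step 12: apply (+4, +4) → (-6, 20)
step 13: apply (-4, +3) → (-10, 23)

(-10, 23)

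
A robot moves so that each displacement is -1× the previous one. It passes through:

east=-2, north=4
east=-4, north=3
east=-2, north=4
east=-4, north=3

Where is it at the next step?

Step-to-step displacements: (-2, -1), (+2, +1), (-2, -1); each is -1× the previous.
step 4: east=-4, north=3 + (+2, +1) → east=-2, north=4

east=-2, north=4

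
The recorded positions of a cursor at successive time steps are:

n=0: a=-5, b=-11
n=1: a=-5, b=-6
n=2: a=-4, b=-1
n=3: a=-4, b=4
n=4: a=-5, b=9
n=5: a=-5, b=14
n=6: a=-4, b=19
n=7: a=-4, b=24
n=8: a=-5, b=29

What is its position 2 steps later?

a=-4, b=39

The a coordinate repeats the cycle [-5, -5, -4, -4] with period 4; step 10 mod 4 = 2, giving -4.
The b coordinate changes by +5 each step, so at step 10 it is -11 + 10·(5) = 39.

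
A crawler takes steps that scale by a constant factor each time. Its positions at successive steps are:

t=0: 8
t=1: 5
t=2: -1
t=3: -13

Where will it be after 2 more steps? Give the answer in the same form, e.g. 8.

-85

The jumps are -3, -6, -12 — a geometric progression with ratio 2.
step 4: -13 − 24 → -37
step 5: -37 − 48 → -85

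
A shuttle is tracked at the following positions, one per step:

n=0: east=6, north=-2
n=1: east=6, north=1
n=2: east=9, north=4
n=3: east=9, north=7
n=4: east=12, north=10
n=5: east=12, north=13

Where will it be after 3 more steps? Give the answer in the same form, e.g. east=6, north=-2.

The moves between consecutive positions are (+0, +3), (+3, +3), (+0, +3), (+3, +3), (+0, +3); they repeat the 2-cycle [(+0, +3), (+3, +3)].
step 6: apply (+3, +3) → east=15, north=16
step 7: apply (+0, +3) → east=15, north=19
step 8: apply (+3, +3) → east=18, north=22

east=18, north=22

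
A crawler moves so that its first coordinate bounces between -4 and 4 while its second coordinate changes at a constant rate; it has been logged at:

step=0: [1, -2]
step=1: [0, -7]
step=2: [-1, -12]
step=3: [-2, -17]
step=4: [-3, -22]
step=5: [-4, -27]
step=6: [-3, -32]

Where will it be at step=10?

[1, -52]

The first coordinate travels 1 per step and bounces off the walls at -4 and 4.
  step 7: -3 → -2
  step 8: -2 → -1
  step 9: -1 → 0
  step 10: 0 → 1
The second coordinate changes by -5 each step: at step 10 it is -52.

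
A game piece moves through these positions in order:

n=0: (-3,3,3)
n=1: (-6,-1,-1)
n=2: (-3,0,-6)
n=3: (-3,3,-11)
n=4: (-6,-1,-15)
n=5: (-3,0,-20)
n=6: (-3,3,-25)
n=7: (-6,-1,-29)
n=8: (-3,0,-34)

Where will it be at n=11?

(-3,0,-48)

Step-to-step displacements: (-3,-4,-4), (+3,+1,-5), (+0,+3,-5), (-3,-4,-4), (+3,+1,-5), (+0,+3,-5), (-3,-4,-4), (+3,+1,-5) — a repeating cycle of length 3.
step 9: apply (+0,+3,-5) → (-3,3,-39)
step 10: apply (-3,-4,-4) → (-6,-1,-43)
step 11: apply (+3,+1,-5) → (-3,0,-48)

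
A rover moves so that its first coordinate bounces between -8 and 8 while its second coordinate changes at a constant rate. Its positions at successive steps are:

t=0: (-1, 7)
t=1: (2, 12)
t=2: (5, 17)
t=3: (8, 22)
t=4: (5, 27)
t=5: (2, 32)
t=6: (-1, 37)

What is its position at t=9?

(-6, 52)

The first coordinate reflects between -8 and 8, moving 3 per step.
  step 7: -1 → -4
  step 8: -4 → -7
  step 9: -7 → -6
The second coordinate changes by +5 each step: at step 9 it is 52.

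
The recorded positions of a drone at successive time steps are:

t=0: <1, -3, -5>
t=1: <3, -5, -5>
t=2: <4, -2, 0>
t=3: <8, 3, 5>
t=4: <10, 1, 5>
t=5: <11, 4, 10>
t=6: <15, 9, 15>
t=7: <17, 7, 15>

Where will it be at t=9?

Differencing gives <+2, -2, +0>, <+1, +3, +5>, <+4, +5, +5>, <+2, -2, +0>, <+1, +3, +5>, <+4, +5, +5>, <+2, -2, +0>. This is the pattern <+2, -2, +0>, <+1, +3, +5>, <+4, +5, +5> repeated.
step 8: apply <+1, +3, +5> → <18, 10, 20>
step 9: apply <+4, +5, +5> → <22, 15, 25>

<22, 15, 25>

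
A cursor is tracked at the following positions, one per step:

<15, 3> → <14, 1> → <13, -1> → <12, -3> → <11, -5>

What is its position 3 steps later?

Each step adds <-1, -2> to the position.
step 5: <11, -5> + <-1, -2> → <10, -7>
step 6: <10, -7> + <-1, -2> → <9, -9>
step 7: <9, -9> + <-1, -2> → <8, -11>

<8, -11>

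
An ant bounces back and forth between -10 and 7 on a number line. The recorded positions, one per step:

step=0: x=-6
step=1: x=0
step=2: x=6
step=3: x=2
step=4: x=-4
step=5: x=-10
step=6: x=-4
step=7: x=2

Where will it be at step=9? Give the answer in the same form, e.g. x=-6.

The value travels 6 per step and bounces off the walls at -10 and 7.
  step 8: 2 → 6
  step 9: 6 → 0

x=0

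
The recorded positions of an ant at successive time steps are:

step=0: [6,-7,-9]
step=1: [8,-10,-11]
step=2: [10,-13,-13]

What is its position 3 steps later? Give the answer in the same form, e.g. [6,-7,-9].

The position changes by [+2,-3,-2] every step.
step 3: [10,-13,-13] + [+2,-3,-2] → [12,-16,-15]
step 4: [12,-16,-15] + [+2,-3,-2] → [14,-19,-17]
step 5: [14,-19,-17] + [+2,-3,-2] → [16,-22,-19]

[16,-22,-19]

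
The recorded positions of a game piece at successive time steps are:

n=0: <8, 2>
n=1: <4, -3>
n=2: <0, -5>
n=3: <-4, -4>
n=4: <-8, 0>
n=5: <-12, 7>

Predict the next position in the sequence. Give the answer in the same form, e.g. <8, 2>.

Successive displacements: <-4, -5>, <-4, -2>, <-4, +1>, <-4, +4>, <-4, +7> — each changes by <+0, +3>.
step 6: <-12, 7> + <-4, +10> → <-16, 17>

<-16, 17>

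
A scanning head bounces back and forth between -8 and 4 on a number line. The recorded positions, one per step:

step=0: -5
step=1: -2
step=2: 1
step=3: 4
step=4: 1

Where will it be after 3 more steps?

The value travels 3 per step and bounces off the walls at -8 and 4.
  step 5: 1 → -2
  step 6: -2 → -5
  step 7: -5 → -8

-8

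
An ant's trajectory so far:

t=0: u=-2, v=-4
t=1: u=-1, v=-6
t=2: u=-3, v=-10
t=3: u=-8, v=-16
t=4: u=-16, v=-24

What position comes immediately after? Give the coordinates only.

Taking differences between consecutive positions: (+1, -2), (-2, -4), (-5, -6), (-8, -8). These grow by (-3, -2) each step.
step 5: u=-16, v=-24 + (-11, -10) → u=-27, v=-34

u=-27, v=-34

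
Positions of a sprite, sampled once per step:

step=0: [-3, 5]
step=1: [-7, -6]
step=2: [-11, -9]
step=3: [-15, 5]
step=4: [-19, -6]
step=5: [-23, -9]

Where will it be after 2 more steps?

[-31, -6]

First: linear, -4 per step → -31 at step 7.
Second: cycles through 5, -6, -9 every 3 steps. Step 7 lands at position 1 of the cycle → -6.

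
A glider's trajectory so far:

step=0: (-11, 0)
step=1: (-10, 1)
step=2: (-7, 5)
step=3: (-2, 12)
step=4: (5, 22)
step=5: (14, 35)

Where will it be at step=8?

Successive displacements: (+1, +1), (+3, +4), (+5, +7), (+7, +10), (+9, +13) — each changes by (+2, +3).
step 6: (14, 35) + (+11, +16) → (25, 51)
step 7: (25, 51) + (+13, +19) → (38, 70)
step 8: (38, 70) + (+15, +22) → (53, 92)

(53, 92)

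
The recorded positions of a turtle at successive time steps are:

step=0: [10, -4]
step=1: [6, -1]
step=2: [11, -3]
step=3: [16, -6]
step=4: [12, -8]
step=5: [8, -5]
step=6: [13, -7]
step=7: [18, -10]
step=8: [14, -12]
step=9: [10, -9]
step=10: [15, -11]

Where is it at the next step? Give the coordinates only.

[20, -14]

The moves between consecutive positions are [-4, +3], [+5, -2], [+5, -3], [-4, -2], [-4, +3], [+5, -2], [+5, -3], [-4, -2], [-4, +3], [+5, -2]; they repeat the 4-cycle [[-4, +3], [+5, -2], [+5, -3], [-4, -2]].
step 11: apply [+5, -3] → [20, -14]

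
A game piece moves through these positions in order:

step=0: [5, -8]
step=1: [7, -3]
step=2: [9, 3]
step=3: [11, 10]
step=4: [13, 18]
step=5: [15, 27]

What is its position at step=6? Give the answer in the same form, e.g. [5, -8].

Successive displacements: [+2, +5], [+2, +6], [+2, +7], [+2, +8], [+2, +9] — each changes by [+0, +1].
step 6: [15, 27] + [+2, +10] → [17, 37]

[17, 37]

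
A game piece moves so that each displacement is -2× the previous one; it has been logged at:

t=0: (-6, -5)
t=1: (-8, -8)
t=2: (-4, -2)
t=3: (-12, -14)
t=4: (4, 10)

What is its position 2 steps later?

Consecutive displacements (-2, -3), (+4, +6), (-8, -12), (+16, +24) scale by a factor of -2 each step.
step 5: (4, 10) + (-32, -48) → (-28, -38)
step 6: (-28, -38) + (+64, +96) → (36, 58)

(36, 58)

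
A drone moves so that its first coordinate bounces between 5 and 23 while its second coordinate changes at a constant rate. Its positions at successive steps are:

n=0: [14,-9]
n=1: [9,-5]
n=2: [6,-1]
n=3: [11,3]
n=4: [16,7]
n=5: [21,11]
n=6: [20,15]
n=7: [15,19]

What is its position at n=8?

[10,23]

The first coordinate travels 5 per step and bounces off the walls at 5 and 23.
  step 8: 15 → 10
The second coordinate changes by +4 each step: at step 8 it is 23.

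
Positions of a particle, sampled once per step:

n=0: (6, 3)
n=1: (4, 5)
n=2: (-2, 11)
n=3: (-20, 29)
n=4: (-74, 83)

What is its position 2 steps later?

Step-to-step displacements: (-2, +2), (-6, +6), (-18, +18), (-54, +54); each is 3× the previous.
step 5: (-74, 83) + (-162, +162) → (-236, 245)
step 6: (-236, 245) + (-486, +486) → (-722, 731)

(-722, 731)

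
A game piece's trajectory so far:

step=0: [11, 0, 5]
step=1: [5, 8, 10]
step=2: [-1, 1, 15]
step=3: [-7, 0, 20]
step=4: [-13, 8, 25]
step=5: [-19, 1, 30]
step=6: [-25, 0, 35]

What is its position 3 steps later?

The first coordinate changes by -6 each step, so at step 9 it is 11 + 9·(-6) = -43.
The second coordinate repeats the cycle [0, 8, 1] with period 3; step 9 mod 3 = 0, giving 0.
The third coordinate changes by +5 each step, so at step 9 it is 5 + 9·(5) = 50.

[-43, 0, 50]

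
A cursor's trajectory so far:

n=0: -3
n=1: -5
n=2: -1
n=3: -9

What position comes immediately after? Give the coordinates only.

Step-to-step displacements: -2, +4, -8; each is -2× the previous.
step 4: -9 + 16 → 7

7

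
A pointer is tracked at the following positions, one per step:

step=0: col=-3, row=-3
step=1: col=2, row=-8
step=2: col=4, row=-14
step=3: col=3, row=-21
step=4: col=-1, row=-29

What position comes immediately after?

col=-8, row=-38

Successive displacements: (+5, -5), (+2, -6), (-1, -7), (-4, -8) — each changes by (-3, -1).
step 5: col=-1, row=-29 + (-7, -9) → col=-8, row=-38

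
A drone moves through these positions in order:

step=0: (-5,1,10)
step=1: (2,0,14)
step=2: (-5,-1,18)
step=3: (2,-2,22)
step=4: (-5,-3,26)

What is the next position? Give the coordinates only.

The first coordinate repeats the cycle [-5, 2] with period 2; step 5 mod 2 = 1, giving 2.
The second coordinate changes by -1 each step, so at step 5 it is 1 + 5·(-1) = -4.
The third coordinate changes by +4 each step, so at step 5 it is 10 + 5·(4) = 30.

(2,-4,30)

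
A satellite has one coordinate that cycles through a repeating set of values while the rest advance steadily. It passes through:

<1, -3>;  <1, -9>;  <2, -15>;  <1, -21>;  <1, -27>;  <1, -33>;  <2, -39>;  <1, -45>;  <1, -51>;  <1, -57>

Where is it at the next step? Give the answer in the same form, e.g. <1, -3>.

<2, -63>

The first coordinate repeats the cycle [1, 1, 2, 1] with period 4; step 10 mod 4 = 2, giving 2.
The second coordinate changes by -6 each step, so at step 10 it is -3 + 10·(-6) = -63.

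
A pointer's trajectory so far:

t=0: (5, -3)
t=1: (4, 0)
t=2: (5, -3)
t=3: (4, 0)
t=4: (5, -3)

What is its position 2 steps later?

(5, -3)

Consecutive displacements (-1, +3), (+1, -3), (-1, +3), (+1, -3) scale by a factor of -1 each step.
step 5: (5, -3) + (-1, +3) → (4, 0)
step 6: (4, 0) + (+1, -3) → (5, -3)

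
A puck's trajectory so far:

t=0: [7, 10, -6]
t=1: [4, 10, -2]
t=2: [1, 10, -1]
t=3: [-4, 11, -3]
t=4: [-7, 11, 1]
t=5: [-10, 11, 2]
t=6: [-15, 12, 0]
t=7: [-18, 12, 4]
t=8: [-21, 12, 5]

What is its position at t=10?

[-29, 13, 7]

Differencing gives [-3, +0, +4], [-3, +0, +1], [-5, +1, -2], [-3, +0, +4], [-3, +0, +1], [-5, +1, -2], [-3, +0, +4], [-3, +0, +1]. This is the pattern [-3, +0, +4], [-3, +0, +1], [-5, +1, -2] repeated.
step 9: apply [-5, +1, -2] → [-26, 13, 3]
step 10: apply [-3, +0, +4] → [-29, 13, 7]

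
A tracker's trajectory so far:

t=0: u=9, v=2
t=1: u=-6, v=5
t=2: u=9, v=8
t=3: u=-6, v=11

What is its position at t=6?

The u coordinate repeats the cycle [9, -6] with period 2; step 6 mod 2 = 0, giving 9.
The v coordinate changes by +3 each step, so at step 6 it is 2 + 6·(3) = 20.

u=9, v=20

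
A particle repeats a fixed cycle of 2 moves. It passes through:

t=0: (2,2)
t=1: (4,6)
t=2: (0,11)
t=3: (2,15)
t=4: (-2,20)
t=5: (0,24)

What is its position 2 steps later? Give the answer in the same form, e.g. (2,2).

(-2,33)

Differencing gives (+2,+4), (-4,+5), (+2,+4), (-4,+5), (+2,+4). This is the pattern (+2,+4), (-4,+5) repeated.
step 6: apply (-4,+5) → (-4,29)
step 7: apply (+2,+4) → (-2,33)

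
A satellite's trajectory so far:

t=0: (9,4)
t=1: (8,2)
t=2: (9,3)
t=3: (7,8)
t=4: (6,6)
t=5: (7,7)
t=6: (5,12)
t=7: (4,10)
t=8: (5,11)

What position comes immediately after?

(3,16)

Step-to-step displacements: (-1,-2), (+1,+1), (-2,+5), (-1,-2), (+1,+1), (-2,+5), (-1,-2), (+1,+1) — a repeating cycle of length 3.
step 9: apply (-2,+5) → (3,16)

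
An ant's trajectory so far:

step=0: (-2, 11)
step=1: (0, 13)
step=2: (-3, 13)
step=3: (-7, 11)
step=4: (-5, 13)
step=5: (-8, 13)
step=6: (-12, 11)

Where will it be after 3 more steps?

Step-to-step displacements: (+2, +2), (-3, +0), (-4, -2), (+2, +2), (-3, +0), (-4, -2) — a repeating cycle of length 3.
step 7: apply (+2, +2) → (-10, 13)
step 8: apply (-3, +0) → (-13, 13)
step 9: apply (-4, -2) → (-17, 11)

(-17, 11)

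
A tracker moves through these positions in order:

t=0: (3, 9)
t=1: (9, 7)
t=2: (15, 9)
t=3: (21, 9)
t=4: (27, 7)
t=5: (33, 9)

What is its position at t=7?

(45, 7)

The first coordinate changes by +6 each step, so at step 7 it is 3 + 7·(6) = 45.
The second coordinate repeats the cycle [9, 7, 9] with period 3; step 7 mod 3 = 1, giving 7.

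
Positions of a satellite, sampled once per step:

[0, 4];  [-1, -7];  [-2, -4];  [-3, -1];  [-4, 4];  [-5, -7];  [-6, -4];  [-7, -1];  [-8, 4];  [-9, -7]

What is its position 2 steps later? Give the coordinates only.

The first coordinate changes by -1 each step, so at step 11 it is 0 + 11·(-1) = -11.
The second coordinate repeats the cycle [4, -7, -4, -1] with period 4; step 11 mod 4 = 3, giving -1.

[-11, -1]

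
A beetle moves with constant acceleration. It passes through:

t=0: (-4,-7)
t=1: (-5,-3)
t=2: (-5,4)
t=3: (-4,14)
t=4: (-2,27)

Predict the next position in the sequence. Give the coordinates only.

First differences are (-1,+4), (+0,+7), (+1,+10), (+2,+13); their common second difference is (+1,+3) (constant acceleration).
step 5: (-2,27) + (+3,+16) → (1,43)

(1,43)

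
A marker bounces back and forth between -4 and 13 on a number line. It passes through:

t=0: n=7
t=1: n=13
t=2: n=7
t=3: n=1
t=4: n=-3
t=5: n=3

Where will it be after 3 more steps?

n=5

The value travels 6 per step and bounces off the walls at -4 and 13.
  step 6: 3 → 9
  step 7: 9 → 11
  step 8: 11 → 5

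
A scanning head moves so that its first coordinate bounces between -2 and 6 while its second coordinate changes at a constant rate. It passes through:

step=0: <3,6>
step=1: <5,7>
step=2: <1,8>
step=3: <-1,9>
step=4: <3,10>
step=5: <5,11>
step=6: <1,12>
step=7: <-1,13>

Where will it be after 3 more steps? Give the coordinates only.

<1,16>

The first coordinate reflects between -2 and 6, moving 4 per step.
  step 8: -1 → 3
  step 9: 3 → 5
  step 10: 5 → 1
The second coordinate changes by +1 each step: at step 10 it is 16.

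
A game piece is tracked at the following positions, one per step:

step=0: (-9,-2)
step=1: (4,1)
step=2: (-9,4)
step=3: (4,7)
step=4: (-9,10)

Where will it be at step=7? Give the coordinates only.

(4,19)

The first coordinate repeats the cycle [-9, 4] with period 2; step 7 mod 2 = 1, giving 4.
The second coordinate changes by +3 each step, so at step 7 it is -2 + 7·(3) = 19.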